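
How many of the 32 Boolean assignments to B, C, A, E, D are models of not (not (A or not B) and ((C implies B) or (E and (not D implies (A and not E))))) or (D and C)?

26

Initial set: {(not (not (A or not B) and ((C implies B) or (E and (not D implies (A and not E))))) or (D and C))}.
(not (not (A or not B) and ((C implies B) or (E and (not D implies (A and not E))))) or (D and C)): β-rule — branch into not (not (A or not B) and ((C implies B) or (E and (not D implies (A and not E)))))  //  (D and C).
  branch 1 (add not (not (A or not B) and ((C implies B) or (E and (not D implies (A and not E)))))):
    not (not (A or not B) and ((C implies B) or (E and (not D implies (A and not E))))): β-rule — branch into not not (A or not B)  //  not ((C implies B) or (E and (not D implies (A and not E)))).
      branch 1.1 (add not not (A or not B)):
        not not (A or not B): β-rule — branch into A  //  not B.
          branch 1.1.1 (add A):
            ○ open, literals {A=T}.
          branch 1.1.2 (add not B):
            ○ open, literals {B=F}.
      branch 1.2 (add not ((C implies B) or (E and (not D implies (A and not E))))):
        not ((C implies B) or (E and (not D implies (A and not E)))): α-rule — add not (C implies B), not (E and (not D implies (A and not E))).
        not (C implies B): α-rule — add C, not B.
        not (E and (not D implies (A and not E))): β-rule — branch into not E  //  not (not D implies (A and not E)).
          branch 1.2.1 (add not E):
            ○ open, literals {B=F, C=T, E=F}.
          branch 1.2.2 (add not (not D implies (A and not E))):
            not (not D implies (A and not E)): α-rule — add not D, not (A and not E).
            not (A and not E): β-rule — branch into not A  //  not not E.
              branch 1.2.2.1 (add not A):
                ○ open, literals {A=F, B=F, C=T, D=F}.
              branch 1.2.2.2 (add not not E):
                ○ open, literals {B=F, C=T, D=F, E=T}.
  branch 2 (add (D and C)):
    (D and C): α-rule — add D, C.
    ○ open, literals {C=T, D=T}.
0 branches closed, 6 open.
Each open branch fixes some atoms; the unmentioned ones are free. Counting distinct full assignments: branch {A=T} (B, C, E, D) contributes 16 new; branch {B=F} (C, A, E, D) contributes 8 new; branch {B=F, C=T, E=F} (A, D) contributes 0 new; branch {A=F, B=F, C=T, D=F} (E) contributes 0 new; branch {B=F, C=T, D=F, E=T} (A) contributes 0 new; branch {C=T, D=T} (B, A, E) contributes 2 new. Total: 26.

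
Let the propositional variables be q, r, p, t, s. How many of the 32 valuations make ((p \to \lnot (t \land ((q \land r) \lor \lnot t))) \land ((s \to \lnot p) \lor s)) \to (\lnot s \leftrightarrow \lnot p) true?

17

Initial set: {(((p \to \lnot (t \land ((q \land r) \lor \lnot t))) \land ((s \to \lnot p) \lor s)) \to (\lnot s \leftrightarrow \lnot p))}.
(((p \to \lnot (t \land ((q \land r) \lor \lnot t))) \land ((s \to \lnot p) \lor s)) \to (\lnot s \leftrightarrow \lnot p)): β-rule — branch into \lnot ((p \to \lnot (t \land ((q \land r) \lor \lnot t))) \land ((s \to \lnot p) \lor s))  //  (\lnot s \leftrightarrow \lnot p).
  branch 1 (add \lnot ((p \to \lnot (t \land ((q \land r) \lor \lnot t))) \land ((s \to \lnot p) \lor s))):
    \lnot ((p \to \lnot (t \land ((q \land r) \lor \lnot t))) \land ((s \to \lnot p) \lor s)): β-rule — branch into \lnot (p \to \lnot (t \land ((q \land r) \lor \lnot t)))  //  \lnot ((s \to \lnot p) \lor s).
      branch 1.1 (add \lnot (p \to \lnot (t \land ((q \land r) \lor \lnot t)))):
        \lnot (p \to \lnot (t \land ((q \land r) \lor \lnot t))): α-rule — add p, \lnot \lnot (t \land ((q \land r) \lor \lnot t)).
        \lnot \lnot (t \land ((q \land r) \lor \lnot t)): α-rule — add t, ((q \land r) \lor \lnot t).
        ((q \land r) \lor \lnot t): β-rule — branch into (q \land r)  //  \lnot t.
          branch 1.1.1 (add (q \land r)):
            (q \land r): α-rule — add q, r.
            ○ open, literals {p=1, q=1, r=1, t=1}.
          branch 1.1.2 (add \lnot t):
            × closes — contains both t and \lnot t.
      branch 1.2 (add \lnot ((s \to \lnot p) \lor s)):
        \lnot ((s \to \lnot p) \lor s): α-rule — add \lnot (s \to \lnot p), \lnot s.
        \lnot (s \to \lnot p): α-rule — add s, \lnot \lnot p.
        × closes — contains both s and \lnot s.
  branch 2 (add (\lnot s \leftrightarrow \lnot p)):
    (\lnot s \leftrightarrow \lnot p): β-rule — branch into \lnot s, \lnot p  //  \lnot \lnot s, \lnot \lnot p.
      branch 2.1 (add \lnot s, \lnot p):
        ○ open, literals {p=0, s=0}.
      branch 2.2 (add \lnot \lnot s, \lnot \lnot p):
        ○ open, literals {p=1, s=1}.
2 branches closed, 3 open.
Each open branch fixes some atoms; the unmentioned ones are free. Counting distinct full assignments: branch {p=1, q=1, r=1, t=1} (s) contributes 2 new; branch {p=0, s=0} (q, r, t) contributes 8 new; branch {p=1, s=1} (q, r, t) contributes 7 new. Total: 17.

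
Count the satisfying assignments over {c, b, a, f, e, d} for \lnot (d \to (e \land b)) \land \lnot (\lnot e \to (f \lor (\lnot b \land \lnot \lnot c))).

6

Initial set: {(\lnot (d \to (e \land b)) \land \lnot (\lnot e \to (f \lor (\lnot b \land \lnot \lnot c))))}.
(\lnot (d \to (e \land b)) \land \lnot (\lnot e \to (f \lor (\lnot b \land \lnot \lnot c)))): α-rule — add \lnot (d \to (e \land b)), \lnot (\lnot e \to (f \lor (\lnot b \land \lnot \lnot c))).
\lnot (d \to (e \land b)): α-rule — add d, \lnot (e \land b).
\lnot (\lnot e \to (f \lor (\lnot b \land \lnot \lnot c))): α-rule — add \lnot e, \lnot (f \lor (\lnot b \land \lnot \lnot c)).
\lnot (f \lor (\lnot b \land \lnot \lnot c)): α-rule — add \lnot f, \lnot (\lnot b \land \lnot \lnot c).
\lnot (e \land b): β-rule — branch into \lnot e  //  \lnot b.
  branch 1 (add \lnot e):
    \lnot (\lnot b \land \lnot \lnot c): β-rule — branch into \lnot \lnot b  //  \lnot \lnot \lnot c.
      branch 1.1 (add \lnot \lnot b):
        ○ open, literals {b=T, d=T, e=F, f=F}.
      branch 1.2 (add \lnot \lnot \lnot c):
        \lnot \lnot \lnot c: drop double negation, giving \lnot c.
        ○ open, literals {c=F, d=T, e=F, f=F}.
  branch 2 (add \lnot b):
    \lnot (\lnot b \land \lnot \lnot c): β-rule — branch into \lnot \lnot b  //  \lnot \lnot \lnot c.
      branch 2.1 (add \lnot \lnot b):
        × closes — contains both b and \lnot b.
      branch 2.2 (add \lnot \lnot \lnot c):
        \lnot \lnot \lnot c: drop double negation, giving \lnot c.
        ○ open, literals {b=F, c=F, d=T, e=F, f=F}.
1 branch closed, 3 open.
Each open branch fixes some atoms; the unmentioned ones are free. Counting distinct full assignments: branch {b=T, d=T, e=F, f=F} (c, a) contributes 4 new; branch {c=F, d=T, e=F, f=F} (b, a) contributes 2 new; branch {b=F, c=F, d=T, e=F, f=F} (a) contributes 0 new. Total: 6.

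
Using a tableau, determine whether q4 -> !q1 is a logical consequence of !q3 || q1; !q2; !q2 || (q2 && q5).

Initial set: {(!q3 || q1); !q2; (!q2 || (q2 && q5)); !(q4 -> !q1)}.
!(q4 -> !q1): α-rule — add q4, !!q1.
(!q3 || q1): β-rule — branch into !q3  //  q1.
  branch 1 (add !q3):
    (!q2 || (q2 && q5)): β-rule — branch into !q2  //  (q2 && q5).
      branch 1.1 (add !q2):
        ○ open, literals {q1=T, q2=F, q3=F, q4=T}.
      branch 1.2 (add (q2 && q5)):
        (q2 && q5): α-rule — add q2, q5.
        × closes — contains both q2 and !q2.
  branch 2 (add q1):
    (!q2 || (q2 && q5)): β-rule — branch into !q2  //  (q2 && q5).
      branch 2.1 (add !q2):
        ○ open, literals {q1=T, q2=F, q4=T}.
      branch 2.2 (add (q2 && q5)):
        (q2 && q5): α-rule — add q2, q5.
        × closes — contains both q2 and !q2.
2 branches closed, 2 open.
An open branch gives a countermodel: q1=T, q2=F, q3=F, q4=T (unmentioned atoms arbitrary); the premises hold there but the conclusion fails.

No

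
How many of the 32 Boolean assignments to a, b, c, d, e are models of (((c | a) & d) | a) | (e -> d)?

28

Initial set: {((((c | a) & d) | a) | (e -> d))}.
((((c | a) & d) | a) | (e -> d)): β-rule — branch into (((c | a) & d) | a)  //  (e -> d).
  branch 1 (add (((c | a) & d) | a)):
    (((c | a) & d) | a): β-rule — branch into ((c | a) & d)  //  a.
      branch 1.1 (add ((c | a) & d)):
        ((c | a) & d): α-rule — add (c | a), d.
        (c | a): β-rule — branch into c  //  a.
          branch 1.1.1 (add c):
            ○ open, literals {c=1, d=1}.
          branch 1.1.2 (add a):
            ○ open, literals {a=1, d=1}.
      branch 1.2 (add a):
        ○ open, literals {a=1}.
  branch 2 (add (e -> d)):
    (e -> d): β-rule — branch into ~e  //  d.
      branch 2.1 (add ~e):
        ○ open, literals {e=0}.
      branch 2.2 (add d):
        ○ open, literals {d=1}.
0 branches closed, 5 open.
Each open branch fixes some atoms; the unmentioned ones are free. Counting distinct full assignments: branch {c=1, d=1} (a, b, e) contributes 8 new; branch {a=1, d=1} (b, c, e) contributes 4 new; branch {a=1} (b, c, d, e) contributes 8 new; branch {e=0} (a, b, c, d) contributes 6 new; branch {d=1} (a, b, c, e) contributes 2 new. Total: 28.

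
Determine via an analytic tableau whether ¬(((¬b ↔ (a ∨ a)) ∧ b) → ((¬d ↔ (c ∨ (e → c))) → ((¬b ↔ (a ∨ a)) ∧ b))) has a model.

Initial set: {T ¬(((¬b ↔ (a ∨ a)) ∧ b) → ((¬d ↔ (c ∨ (e → c))) → ((¬b ↔ (a ∨ a)) ∧ b)))}.
T ¬(((¬b ↔ (a ∨ a)) ∧ b) → ((¬d ↔ (c ∨ (e → c))) → ((¬b ↔ (a ∨ a)) ∧ b))): α-rule — add T ((¬b ↔ (a ∨ a)) ∧ b), F ((¬d ↔ (c ∨ (e → c))) → ((¬b ↔ (a ∨ a)) ∧ b)).
T ((¬b ↔ (a ∨ a)) ∧ b): α-rule — add T (¬b ↔ (a ∨ a)), T b.
F ((¬d ↔ (c ∨ (e → c))) → ((¬b ↔ (a ∨ a)) ∧ b)): α-rule — add T (¬d ↔ (c ∨ (e → c))), F ((¬b ↔ (a ∨ a)) ∧ b).
T (¬b ↔ (a ∨ a)): β-rule — branch into T ¬b, T (a ∨ a)  //  F ¬b, F (a ∨ a).
  branch 1 (add T ¬b, T (a ∨ a)):
    × closes — contains both b and ¬b.
  branch 2 (add F ¬b, F (a ∨ a)):
    F (a ∨ a): α-rule — add F a, F a.
    T (¬d ↔ (c ∨ (e → c))): β-rule — branch into T ¬d, T (c ∨ (e → c))  //  F ¬d, F (c ∨ (e → c)).
      branch 2.1 (add T ¬d, T (c ∨ (e → c))):
        F ((¬b ↔ (a ∨ a)) ∧ b): β-rule — branch into F (¬b ↔ (a ∨ a))  //  F b.
          branch 2.1.1 (add F (¬b ↔ (a ∨ a))):
            T (c ∨ (e → c)): β-rule — branch into T c  //  T (e → c).
              branch 2.1.1.1 (add T c):
                F (¬b ↔ (a ∨ a)): β-rule — branch into T ¬b, F (a ∨ a)  //  F ¬b, T (a ∨ a).
                  branch 2.1.1.1.1 (add T ¬b, F (a ∨ a)):
                    × closes — contains both b and ¬b.
                  branch 2.1.1.1.2 (add F ¬b, T (a ∨ a)):
                    T (a ∨ a): β-rule — branch into T a  //  T a.
                      branch 2.1.1.1.2.1 (add T a):
                        × closes — contains both a and ¬a.
                      branch 2.1.1.1.2.2 (add T a):
                        × closes — contains both a and ¬a.
              branch 2.1.1.2 (add T (e → c)):
                F (¬b ↔ (a ∨ a)): β-rule — branch into T ¬b, F (a ∨ a)  //  F ¬b, T (a ∨ a).
                  branch 2.1.1.2.1 (add T ¬b, F (a ∨ a)):
                    × closes — contains both b and ¬b.
                  branch 2.1.1.2.2 (add F ¬b, T (a ∨ a)):
                    T (e → c): β-rule — branch into F e  //  T c.
                      branch 2.1.1.2.2.1 (add F e):
                        T (a ∨ a): β-rule — branch into T a  //  T a.
                          branch 2.1.1.2.2.1.1 (add T a):
                            × closes — contains both a and ¬a.
                          branch 2.1.1.2.2.1.2 (add T a):
                            × closes — contains both a and ¬a.
                      branch 2.1.1.2.2.2 (add T c):
                        T (a ∨ a): β-rule — branch into T a  //  T a.
                          branch 2.1.1.2.2.2.1 (add T a):
                            × closes — contains both a and ¬a.
                          branch 2.1.1.2.2.2.2 (add T a):
                            × closes — contains both a and ¬a.
          branch 2.1.2 (add F b):
            × closes — contains both b and ¬b.
      branch 2.2 (add F ¬d, F (c ∨ (e → c))):
        F (c ∨ (e → c)): α-rule — add F c, F (e → c).
        F (e → c): α-rule — add T e, F c.
        F ((¬b ↔ (a ∨ a)) ∧ b): β-rule — branch into F (¬b ↔ (a ∨ a))  //  F b.
          branch 2.2.1 (add F (¬b ↔ (a ∨ a))):
            F (¬b ↔ (a ∨ a)): β-rule — branch into T ¬b, F (a ∨ a)  //  F ¬b, T (a ∨ a).
              branch 2.2.1.1 (add T ¬b, F (a ∨ a)):
                × closes — contains both b and ¬b.
              branch 2.2.1.2 (add F ¬b, T (a ∨ a)):
                T (a ∨ a): β-rule — branch into T a  //  T a.
                  branch 2.2.1.2.1 (add T a):
                    × closes — contains both a and ¬a.
                  branch 2.2.1.2.2 (add T a):
                    × closes — contains both a and ¬a.
          branch 2.2.2 (add F b):
            × closes — contains both b and ¬b.
All 14 branches close.
Every branch closed; the formula is unsatisfiable.

Unsatisfiable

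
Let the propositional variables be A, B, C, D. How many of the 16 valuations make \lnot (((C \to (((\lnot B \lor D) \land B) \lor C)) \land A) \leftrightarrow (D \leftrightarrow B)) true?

8

Initial set: {\lnot (((C \to (((\lnot B \lor D) \land B) \lor C)) \land A) \leftrightarrow (D \leftrightarrow B))}.
\lnot (((C \to (((\lnot B \lor D) \land B) \lor C)) \land A) \leftrightarrow (D \leftrightarrow B)): β-rule — branch into ((C \to (((\lnot B \lor D) \land B) \lor C)) \land A), \lnot (D \leftrightarrow B)  //  \lnot ((C \to (((\lnot B \lor D) \land B) \lor C)) \land A), (D \leftrightarrow B).
  branch 1 (add ((C \to (((\lnot B \lor D) \land B) \lor C)) \land A), \lnot (D \leftrightarrow B)):
    ((C \to (((\lnot B \lor D) \land B) \lor C)) \land A): α-rule — add (C \to (((\lnot B \lor D) \land B) \lor C)), A.
    \lnot (D \leftrightarrow B): β-rule — branch into D, \lnot B  //  \lnot D, B.
      branch 1.1 (add D, \lnot B):
        (C \to (((\lnot B \lor D) \land B) \lor C)): β-rule — branch into \lnot C  //  (((\lnot B \lor D) \land B) \lor C).
          branch 1.1.1 (add \lnot C):
            ○ open, literals {A=T, B=F, C=F, D=T}.
          branch 1.1.2 (add (((\lnot B \lor D) \land B) \lor C)):
            (((\lnot B \lor D) \land B) \lor C): β-rule — branch into ((\lnot B \lor D) \land B)  //  C.
              branch 1.1.2.1 (add ((\lnot B \lor D) \land B)):
                ((\lnot B \lor D) \land B): α-rule — add (\lnot B \lor D), B.
                × closes — contains both B and \lnot B.
              branch 1.1.2.2 (add C):
                ○ open, literals {A=T, B=F, C=T, D=T}.
      branch 1.2 (add \lnot D, B):
        (C \to (((\lnot B \lor D) \land B) \lor C)): β-rule — branch into \lnot C  //  (((\lnot B \lor D) \land B) \lor C).
          branch 1.2.1 (add \lnot C):
            ○ open, literals {A=T, B=T, C=F, D=F}.
          branch 1.2.2 (add (((\lnot B \lor D) \land B) \lor C)):
            (((\lnot B \lor D) \land B) \lor C): β-rule — branch into ((\lnot B \lor D) \land B)  //  C.
              branch 1.2.2.1 (add ((\lnot B \lor D) \land B)):
                ((\lnot B \lor D) \land B): α-rule — add (\lnot B \lor D), B.
                (\lnot B \lor D): β-rule — branch into \lnot B  //  D.
                  branch 1.2.2.1.1 (add \lnot B):
                    × closes — contains both B and \lnot B.
                  branch 1.2.2.1.2 (add D):
                    × closes — contains both D and \lnot D.
              branch 1.2.2.2 (add C):
                ○ open, literals {A=T, B=T, C=T, D=F}.
  branch 2 (add \lnot ((C \to (((\lnot B \lor D) \land B) \lor C)) \land A), (D \leftrightarrow B)):
    \lnot ((C \to (((\lnot B \lor D) \land B) \lor C)) \land A): β-rule — branch into \lnot (C \to (((\lnot B \lor D) \land B) \lor C))  //  \lnot A.
      branch 2.1 (add \lnot (C \to (((\lnot B \lor D) \land B) \lor C))):
        \lnot (C \to (((\lnot B \lor D) \land B) \lor C)): α-rule — add C, \lnot (((\lnot B \lor D) \land B) \lor C).
        \lnot (((\lnot B \lor D) \land B) \lor C): α-rule — add \lnot ((\lnot B \lor D) \land B), \lnot C.
        × closes — contains both C and \lnot C.
      branch 2.2 (add \lnot A):
        (D \leftrightarrow B): β-rule — branch into D, B  //  \lnot D, \lnot B.
          branch 2.2.1 (add D, B):
            ○ open, literals {A=F, B=T, D=T}.
          branch 2.2.2 (add \lnot D, \lnot B):
            ○ open, literals {A=F, B=F, D=F}.
4 branches closed, 6 open.
Each open branch fixes some atoms; the unmentioned ones are free. Counting distinct full assignments: branch {A=T, B=F, C=F, D=T} (none free) contributes 1 new; branch {A=T, B=F, C=T, D=T} (none free) contributes 1 new; branch {A=T, B=T, C=F, D=F} (none free) contributes 1 new; branch {A=T, B=T, C=T, D=F} (none free) contributes 1 new; branch {A=F, B=T, D=T} (C) contributes 2 new; branch {A=F, B=F, D=F} (C) contributes 2 new. Total: 8.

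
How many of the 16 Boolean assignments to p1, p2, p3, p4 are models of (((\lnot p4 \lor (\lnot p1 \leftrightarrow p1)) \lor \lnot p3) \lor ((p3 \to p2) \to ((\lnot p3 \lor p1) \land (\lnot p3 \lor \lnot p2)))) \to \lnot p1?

Initial set: {((((\lnot p4 \lor (\lnot p1 \leftrightarrow p1)) \lor \lnot p3) \lor ((p3 \to p2) \to ((\lnot p3 \lor p1) \land (\lnot p3 \lor \lnot p2)))) \to \lnot p1)}.
((((\lnot p4 \lor (\lnot p1 \leftrightarrow p1)) \lor \lnot p3) \lor ((p3 \to p2) \to ((\lnot p3 \lor p1) \land (\lnot p3 \lor \lnot p2)))) \to \lnot p1): β-rule — branch into \lnot (((\lnot p4 \lor (\lnot p1 \leftrightarrow p1)) \lor \lnot p3) \lor ((p3 \to p2) \to ((\lnot p3 \lor p1) \land (\lnot p3 \lor \lnot p2))))  //  \lnot p1.
  branch 1 (add \lnot (((\lnot p4 \lor (\lnot p1 \leftrightarrow p1)) \lor \lnot p3) \lor ((p3 \to p2) \to ((\lnot p3 \lor p1) \land (\lnot p3 \lor \lnot p2))))):
    \lnot (((\lnot p4 \lor (\lnot p1 \leftrightarrow p1)) \lor \lnot p3) \lor ((p3 \to p2) \to ((\lnot p3 \lor p1) \land (\lnot p3 \lor \lnot p2)))): α-rule — add \lnot ((\lnot p4 \lor (\lnot p1 \leftrightarrow p1)) \lor \lnot p3), \lnot ((p3 \to p2) \to ((\lnot p3 \lor p1) \land (\lnot p3 \lor \lnot p2))).
    \lnot ((\lnot p4 \lor (\lnot p1 \leftrightarrow p1)) \lor \lnot p3): α-rule — add \lnot (\lnot p4 \lor (\lnot p1 \leftrightarrow p1)), \lnot \lnot p3.
    \lnot ((p3 \to p2) \to ((\lnot p3 \lor p1) \land (\lnot p3 \lor \lnot p2))): α-rule — add (p3 \to p2), \lnot ((\lnot p3 \lor p1) \land (\lnot p3 \lor \lnot p2)).
    \lnot (\lnot p4 \lor (\lnot p1 \leftrightarrow p1)): α-rule — add \lnot \lnot p4, \lnot (\lnot p1 \leftrightarrow p1).
    (p3 \to p2): β-rule — branch into \lnot p3  //  p2.
      branch 1.1 (add \lnot p3):
        × closes — contains both p3 and \lnot p3.
      branch 1.2 (add p2):
        \lnot ((\lnot p3 \lor p1) \land (\lnot p3 \lor \lnot p2)): β-rule — branch into \lnot (\lnot p3 \lor p1)  //  \lnot (\lnot p3 \lor \lnot p2).
          branch 1.2.1 (add \lnot (\lnot p3 \lor p1)):
            \lnot (\lnot p3 \lor p1): α-rule — add \lnot \lnot p3, \lnot p1.
            \lnot (\lnot p1 \leftrightarrow p1): β-rule — branch into \lnot p1, \lnot p1  //  \lnot \lnot p1, p1.
              branch 1.2.1.1 (add \lnot p1, \lnot p1):
                ○ open, literals {p1=0, p2=1, p3=1, p4=1}.
              branch 1.2.1.2 (add \lnot \lnot p1, p1):
                × closes — contains both p1 and \lnot p1.
          branch 1.2.2 (add \lnot (\lnot p3 \lor \lnot p2)):
            \lnot (\lnot p3 \lor \lnot p2): α-rule — add \lnot \lnot p3, \lnot \lnot p2.
            \lnot (\lnot p1 \leftrightarrow p1): β-rule — branch into \lnot p1, \lnot p1  //  \lnot \lnot p1, p1.
              branch 1.2.2.1 (add \lnot p1, \lnot p1):
                ○ open, literals {p1=0, p2=1, p3=1, p4=1}.
              branch 1.2.2.2 (add \lnot \lnot p1, p1):
                ○ open, literals {p1=1, p2=1, p3=1, p4=1}.
  branch 2 (add \lnot p1):
    ○ open, literals {p1=0}.
2 branches closed, 4 open.
Each open branch fixes some atoms; the unmentioned ones are free. Counting distinct full assignments: branch {p1=0, p2=1, p3=1, p4=1} (none free) contributes 1 new; branch {p1=0, p2=1, p3=1, p4=1} (none free) contributes 0 new; branch {p1=1, p2=1, p3=1, p4=1} (none free) contributes 1 new; branch {p1=0} (p2, p3, p4) contributes 7 new. Total: 9.

9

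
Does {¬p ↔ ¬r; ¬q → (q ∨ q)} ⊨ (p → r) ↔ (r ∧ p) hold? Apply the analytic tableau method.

Initial set: {(¬p ↔ ¬r); (¬q → (q ∨ q)); ¬((p → r) ↔ (r ∧ p))}.
(¬p ↔ ¬r): β-rule — branch into ¬p, ¬r  //  ¬¬p, ¬¬r.
  branch 1 (add ¬p, ¬r):
    (¬q → (q ∨ q)): β-rule — branch into ¬¬q  //  (q ∨ q).
      branch 1.1 (add ¬¬q):
        ¬((p → r) ↔ (r ∧ p)): β-rule — branch into (p → r), ¬(r ∧ p)  //  ¬(p → r), (r ∧ p).
          branch 1.1.1 (add (p → r), ¬(r ∧ p)):
            (p → r): β-rule — branch into ¬p  //  r.
              branch 1.1.1.1 (add ¬p):
                ¬(r ∧ p): β-rule — branch into ¬r  //  ¬p.
                  branch 1.1.1.1.1 (add ¬r):
                    ○ open, literals {p=0, q=1, r=0}.
                  branch 1.1.1.1.2 (add ¬p):
                    ○ open, literals {p=0, q=1, r=0}.
              branch 1.1.1.2 (add r):
                × closes — contains both r and ¬r.
          branch 1.1.2 (add ¬(p → r), (r ∧ p)):
            ¬(p → r): α-rule — add p, ¬r.
            × closes — contains both p and ¬p.
      branch 1.2 (add (q ∨ q)):
        ¬((p → r) ↔ (r ∧ p)): β-rule — branch into (p → r), ¬(r ∧ p)  //  ¬(p → r), (r ∧ p).
          branch 1.2.1 (add (p → r), ¬(r ∧ p)):
            (q ∨ q): β-rule — branch into q  //  q.
              branch 1.2.1.1 (add q):
                (p → r): β-rule — branch into ¬p  //  r.
                  branch 1.2.1.1.1 (add ¬p):
                    ¬(r ∧ p): β-rule — branch into ¬r  //  ¬p.
                      branch 1.2.1.1.1.1 (add ¬r):
                        ○ open, literals {p=0, q=1, r=0}.
                      branch 1.2.1.1.1.2 (add ¬p):
                        ○ open, literals {p=0, q=1, r=0}.
                  branch 1.2.1.1.2 (add r):
                    × closes — contains both r and ¬r.
              branch 1.2.1.2 (add q):
                (p → r): β-rule — branch into ¬p  //  r.
                  branch 1.2.1.2.1 (add ¬p):
                    ¬(r ∧ p): β-rule — branch into ¬r  //  ¬p.
                      branch 1.2.1.2.1.1 (add ¬r):
                        ○ open, literals {p=0, q=1, r=0}.
                      branch 1.2.1.2.1.2 (add ¬p):
                        ○ open, literals {p=0, q=1, r=0}.
                  branch 1.2.1.2.2 (add r):
                    × closes — contains both r and ¬r.
          branch 1.2.2 (add ¬(p → r), (r ∧ p)):
            ¬(p → r): α-rule — add p, ¬r.
            × closes — contains both p and ¬p.
  branch 2 (add ¬¬p, ¬¬r):
    (¬q → (q ∨ q)): β-rule — branch into ¬¬q  //  (q ∨ q).
      branch 2.1 (add ¬¬q):
        ¬((p → r) ↔ (r ∧ p)): β-rule — branch into (p → r), ¬(r ∧ p)  //  ¬(p → r), (r ∧ p).
          branch 2.1.1 (add (p → r), ¬(r ∧ p)):
            (p → r): β-rule — branch into ¬p  //  r.
              branch 2.1.1.1 (add ¬p):
                × closes — contains both p and ¬p.
              branch 2.1.1.2 (add r):
                ¬(r ∧ p): β-rule — branch into ¬r  //  ¬p.
                  branch 2.1.1.2.1 (add ¬r):
                    × closes — contains both r and ¬r.
                  branch 2.1.1.2.2 (add ¬p):
                    × closes — contains both p and ¬p.
          branch 2.1.2 (add ¬(p → r), (r ∧ p)):
            ¬(p → r): α-rule — add p, ¬r.
            × closes — contains both r and ¬r.
      branch 2.2 (add (q ∨ q)):
        ¬((p → r) ↔ (r ∧ p)): β-rule — branch into (p → r), ¬(r ∧ p)  //  ¬(p → r), (r ∧ p).
          branch 2.2.1 (add (p → r), ¬(r ∧ p)):
            (q ∨ q): β-rule — branch into q  //  q.
              branch 2.2.1.1 (add q):
                (p → r): β-rule — branch into ¬p  //  r.
                  branch 2.2.1.1.1 (add ¬p):
                    × closes — contains both p and ¬p.
                  branch 2.2.1.1.2 (add r):
                    ¬(r ∧ p): β-rule — branch into ¬r  //  ¬p.
                      branch 2.2.1.1.2.1 (add ¬r):
                        × closes — contains both r and ¬r.
                      branch 2.2.1.1.2.2 (add ¬p):
                        × closes — contains both p and ¬p.
              branch 2.2.1.2 (add q):
                (p → r): β-rule — branch into ¬p  //  r.
                  branch 2.2.1.2.1 (add ¬p):
                    × closes — contains both p and ¬p.
                  branch 2.2.1.2.2 (add r):
                    ¬(r ∧ p): β-rule — branch into ¬r  //  ¬p.
                      branch 2.2.1.2.2.1 (add ¬r):
                        × closes — contains both r and ¬r.
                      branch 2.2.1.2.2.2 (add ¬p):
                        × closes — contains both p and ¬p.
          branch 2.2.2 (add ¬(p → r), (r ∧ p)):
            ¬(p → r): α-rule — add p, ¬r.
            × closes — contains both r and ¬r.
16 branches closed, 6 open.
An open branch gives a countermodel: p=0, q=1, r=0 (unmentioned atoms arbitrary); the premises hold there but the conclusion fails.

No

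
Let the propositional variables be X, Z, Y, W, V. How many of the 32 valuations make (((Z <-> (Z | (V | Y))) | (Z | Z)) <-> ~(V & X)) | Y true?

28

Initial set: {((((Z <-> (Z | (V | Y))) | (Z | Z)) <-> ~(V & X)) | Y)}.
((((Z <-> (Z | (V | Y))) | (Z | Z)) <-> ~(V & X)) | Y): β-rule — branch into (((Z <-> (Z | (V | Y))) | (Z | Z)) <-> ~(V & X))  //  Y.
  branch 1 (add (((Z <-> (Z | (V | Y))) | (Z | Z)) <-> ~(V & X))):
    (((Z <-> (Z | (V | Y))) | (Z | Z)) <-> ~(V & X)): β-rule — branch into ((Z <-> (Z | (V | Y))) | (Z | Z)), ~(V & X)  //  ~((Z <-> (Z | (V | Y))) | (Z | Z)), ~~(V & X).
      branch 1.1 (add ((Z <-> (Z | (V | Y))) | (Z | Z)), ~(V & X)):
        ((Z <-> (Z | (V | Y))) | (Z | Z)): β-rule — branch into (Z <-> (Z | (V | Y)))  //  (Z | Z).
          branch 1.1.1 (add (Z <-> (Z | (V | Y)))):
            ~(V & X): β-rule — branch into ~V  //  ~X.
              branch 1.1.1.1 (add ~V):
                (Z <-> (Z | (V | Y))): β-rule — branch into Z, (Z | (V | Y))  //  ~Z, ~(Z | (V | Y)).
                  branch 1.1.1.1.1 (add Z, (Z | (V | Y))):
                    (Z | (V | Y)): β-rule — branch into Z  //  (V | Y).
                      branch 1.1.1.1.1.1 (add Z):
                        ○ open, literals {V=false, Z=true}.
                      branch 1.1.1.1.1.2 (add (V | Y)):
                        (V | Y): β-rule — branch into V  //  Y.
                          branch 1.1.1.1.1.2.1 (add V):
                            × closes — contains both V and ~V.
                          branch 1.1.1.1.1.2.2 (add Y):
                            ○ open, literals {V=false, Y=true, Z=true}.
                  branch 1.1.1.1.2 (add ~Z, ~(Z | (V | Y))):
                    ~(Z | (V | Y)): α-rule — add ~Z, ~(V | Y).
                    ~(V | Y): α-rule — add ~V, ~Y.
                    ○ open, literals {V=false, Y=false, Z=false}.
              branch 1.1.1.2 (add ~X):
                (Z <-> (Z | (V | Y))): β-rule — branch into Z, (Z | (V | Y))  //  ~Z, ~(Z | (V | Y)).
                  branch 1.1.1.2.1 (add Z, (Z | (V | Y))):
                    (Z | (V | Y)): β-rule — branch into Z  //  (V | Y).
                      branch 1.1.1.2.1.1 (add Z):
                        ○ open, literals {X=false, Z=true}.
                      branch 1.1.1.2.1.2 (add (V | Y)):
                        (V | Y): β-rule — branch into V  //  Y.
                          branch 1.1.1.2.1.2.1 (add V):
                            ○ open, literals {V=true, X=false, Z=true}.
                          branch 1.1.1.2.1.2.2 (add Y):
                            ○ open, literals {X=false, Y=true, Z=true}.
                  branch 1.1.1.2.2 (add ~Z, ~(Z | (V | Y))):
                    ~(Z | (V | Y)): α-rule — add ~Z, ~(V | Y).
                    ~(V | Y): α-rule — add ~V, ~Y.
                    ○ open, literals {V=false, X=false, Y=false, Z=false}.
          branch 1.1.2 (add (Z | Z)):
            ~(V & X): β-rule — branch into ~V  //  ~X.
              branch 1.1.2.1 (add ~V):
                (Z | Z): β-rule — branch into Z  //  Z.
                  branch 1.1.2.1.1 (add Z):
                    ○ open, literals {V=false, Z=true}.
                  branch 1.1.2.1.2 (add Z):
                    ○ open, literals {V=false, Z=true}.
              branch 1.1.2.2 (add ~X):
                (Z | Z): β-rule — branch into Z  //  Z.
                  branch 1.1.2.2.1 (add Z):
                    ○ open, literals {X=false, Z=true}.
                  branch 1.1.2.2.2 (add Z):
                    ○ open, literals {X=false, Z=true}.
      branch 1.2 (add ~((Z <-> (Z | (V | Y))) | (Z | Z)), ~~(V & X)):
        ~((Z <-> (Z | (V | Y))) | (Z | Z)): α-rule — add ~(Z <-> (Z | (V | Y))), ~(Z | Z).
        ~~(V & X): α-rule — add V, X.
        ~(Z | Z): α-rule — add ~Z, ~Z.
        ~(Z <-> (Z | (V | Y))): β-rule — branch into Z, ~(Z | (V | Y))  //  ~Z, (Z | (V | Y)).
          branch 1.2.1 (add Z, ~(Z | (V | Y))):
            × closes — contains both Z and ~Z.
          branch 1.2.2 (add ~Z, (Z | (V | Y))):
            (Z | (V | Y)): β-rule — branch into Z  //  (V | Y).
              branch 1.2.2.1 (add Z):
                × closes — contains both Z and ~Z.
              branch 1.2.2.2 (add (V | Y)):
                (V | Y): β-rule — branch into V  //  Y.
                  branch 1.2.2.2.1 (add V):
                    ○ open, literals {V=true, X=true, Z=false}.
                  branch 1.2.2.2.2 (add Y):
                    ○ open, literals {V=true, X=true, Y=true, Z=false}.
  branch 2 (add Y):
    ○ open, literals {Y=true}.
3 branches closed, 14 open.
Each open branch fixes some atoms; the unmentioned ones are free. Counting distinct full assignments: branch {V=false, Z=true} (X, Y, W) contributes 8 new; branch {V=false, Y=true, Z=true} (X, W) contributes 0 new; branch {V=false, Y=false, Z=false} (X, W) contributes 4 new; branch {X=false, Z=true} (Y, W, V) contributes 4 new; branch {V=true, X=false, Z=true} (Y, W) contributes 0 new; branch {X=false, Y=true, Z=true} (W, V) contributes 0 new; branch {V=false, X=false, Y=false, Z=false} (W) contributes 0 new; branch {V=false, Z=true} (X, Y, W) contributes 0 new; branch {V=false, Z=true} (X, Y, W) contributes 0 new; branch {X=false, Z=true} (Y, W, V) contributes 0 new; branch {X=false, Z=true} (Y, W, V) contributes 0 new; branch {V=true, X=true, Z=false} (Y, W) contributes 4 new; branch {V=true, X=true, Y=true, Z=false} (W) contributes 0 new; branch {Y=true} (X, Z, W, V) contributes 8 new. Total: 28.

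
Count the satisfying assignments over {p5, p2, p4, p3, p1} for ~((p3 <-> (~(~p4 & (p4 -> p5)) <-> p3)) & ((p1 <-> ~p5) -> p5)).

Initial set: {~((p3 <-> (~(~p4 & (p4 -> p5)) <-> p3)) & ((p1 <-> ~p5) -> p5))}.
~((p3 <-> (~(~p4 & (p4 -> p5)) <-> p3)) & ((p1 <-> ~p5) -> p5)): β-rule — branch into ~(p3 <-> (~(~p4 & (p4 -> p5)) <-> p3))  //  ~((p1 <-> ~p5) -> p5).
  branch 1 (add ~(p3 <-> (~(~p4 & (p4 -> p5)) <-> p3))):
    ~(p3 <-> (~(~p4 & (p4 -> p5)) <-> p3)): β-rule — branch into p3, ~(~(~p4 & (p4 -> p5)) <-> p3)  //  ~p3, (~(~p4 & (p4 -> p5)) <-> p3).
      branch 1.1 (add p3, ~(~(~p4 & (p4 -> p5)) <-> p3)):
        ~(~(~p4 & (p4 -> p5)) <-> p3): β-rule — branch into ~(~p4 & (p4 -> p5)), ~p3  //  ~~(~p4 & (p4 -> p5)), p3.
          branch 1.1.1 (add ~(~p4 & (p4 -> p5)), ~p3):
            × closes — contains both p3 and ~p3.
          branch 1.1.2 (add ~~(~p4 & (p4 -> p5)), p3):
            ~~(~p4 & (p4 -> p5)): α-rule — add ~p4, (p4 -> p5).
            (p4 -> p5): β-rule — branch into ~p4  //  p5.
              branch 1.1.2.1 (add ~p4):
                ○ open, literals {p3=T, p4=F}.
              branch 1.1.2.2 (add p5):
                ○ open, literals {p3=T, p4=F, p5=T}.
      branch 1.2 (add ~p3, (~(~p4 & (p4 -> p5)) <-> p3)):
        (~(~p4 & (p4 -> p5)) <-> p3): β-rule — branch into ~(~p4 & (p4 -> p5)), p3  //  ~~(~p4 & (p4 -> p5)), ~p3.
          branch 1.2.1 (add ~(~p4 & (p4 -> p5)), p3):
            × closes — contains both p3 and ~p3.
          branch 1.2.2 (add ~~(~p4 & (p4 -> p5)), ~p3):
            ~~(~p4 & (p4 -> p5)): α-rule — add ~p4, (p4 -> p5).
            (p4 -> p5): β-rule — branch into ~p4  //  p5.
              branch 1.2.2.1 (add ~p4):
                ○ open, literals {p3=F, p4=F}.
              branch 1.2.2.2 (add p5):
                ○ open, literals {p3=F, p4=F, p5=T}.
  branch 2 (add ~((p1 <-> ~p5) -> p5)):
    ~((p1 <-> ~p5) -> p5): α-rule — add (p1 <-> ~p5), ~p5.
    (p1 <-> ~p5): β-rule — branch into p1, ~p5  //  ~p1, ~~p5.
      branch 2.1 (add p1, ~p5):
        ○ open, literals {p1=T, p5=F}.
      branch 2.2 (add ~p1, ~~p5):
        × closes — contains both p5 and ~p5.
3 branches closed, 5 open.
Each open branch fixes some atoms; the unmentioned ones are free. Counting distinct full assignments: branch {p3=T, p4=F} (p5, p2, p1) contributes 8 new; branch {p3=T, p4=F, p5=T} (p2, p1) contributes 0 new; branch {p3=F, p4=F} (p5, p2, p1) contributes 8 new; branch {p3=F, p4=F, p5=T} (p2, p1) contributes 0 new; branch {p1=T, p5=F} (p2, p4, p3) contributes 4 new. Total: 20.

20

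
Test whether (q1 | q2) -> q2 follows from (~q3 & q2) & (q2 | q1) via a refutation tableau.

Yes

Initial set: {((~q3 & q2) & (q2 | q1)); ~((q1 | q2) -> q2)}.
((~q3 & q2) & (q2 | q1)): α-rule — add (~q3 & q2), (q2 | q1).
~((q1 | q2) -> q2): α-rule — add (q1 | q2), ~q2.
(~q3 & q2): α-rule — add ~q3, q2.
× closes — contains both q2 and ~q2.
All 1 branch closes.
Every branch closed, so the premises entail the conclusion.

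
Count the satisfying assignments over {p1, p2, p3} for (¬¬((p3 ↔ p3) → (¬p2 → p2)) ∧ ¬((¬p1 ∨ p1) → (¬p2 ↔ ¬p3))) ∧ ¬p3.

Initial set: {((¬¬((p3 ↔ p3) → (¬p2 → p2)) ∧ ¬((¬p1 ∨ p1) → (¬p2 ↔ ¬p3))) ∧ ¬p3)}.
((¬¬((p3 ↔ p3) → (¬p2 → p2)) ∧ ¬((¬p1 ∨ p1) → (¬p2 ↔ ¬p3))) ∧ ¬p3): α-rule — add (¬¬((p3 ↔ p3) → (¬p2 → p2)) ∧ ¬((¬p1 ∨ p1) → (¬p2 ↔ ¬p3))), ¬p3.
(¬¬((p3 ↔ p3) → (¬p2 → p2)) ∧ ¬((¬p1 ∨ p1) → (¬p2 ↔ ¬p3))): α-rule — add ¬¬((p3 ↔ p3) → (¬p2 → p2)), ¬((¬p1 ∨ p1) → (¬p2 ↔ ¬p3)).
¬¬((p3 ↔ p3) → (¬p2 → p2)): drop double negation, giving ((p3 ↔ p3) → (¬p2 → p2)).
¬((¬p1 ∨ p1) → (¬p2 ↔ ¬p3)): α-rule — add (¬p1 ∨ p1), ¬(¬p2 ↔ ¬p3).
((p3 ↔ p3) → (¬p2 → p2)): β-rule — branch into ¬(p3 ↔ p3)  //  (¬p2 → p2).
  branch 1 (add ¬(p3 ↔ p3)):
    (¬p1 ∨ p1): β-rule — branch into ¬p1  //  p1.
      branch 1.1 (add ¬p1):
        ¬(¬p2 ↔ ¬p3): β-rule — branch into ¬p2, ¬¬p3  //  ¬¬p2, ¬p3.
          branch 1.1.1 (add ¬p2, ¬¬p3):
            × closes — contains both p3 and ¬p3.
          branch 1.1.2 (add ¬¬p2, ¬p3):
            ¬(p3 ↔ p3): β-rule — branch into p3, ¬p3  //  ¬p3, p3.
              branch 1.1.2.1 (add p3, ¬p3):
                × closes — contains both p3 and ¬p3.
              branch 1.1.2.2 (add ¬p3, p3):
                × closes — contains both p3 and ¬p3.
      branch 1.2 (add p1):
        ¬(¬p2 ↔ ¬p3): β-rule — branch into ¬p2, ¬¬p3  //  ¬¬p2, ¬p3.
          branch 1.2.1 (add ¬p2, ¬¬p3):
            × closes — contains both p3 and ¬p3.
          branch 1.2.2 (add ¬¬p2, ¬p3):
            ¬(p3 ↔ p3): β-rule — branch into p3, ¬p3  //  ¬p3, p3.
              branch 1.2.2.1 (add p3, ¬p3):
                × closes — contains both p3 and ¬p3.
              branch 1.2.2.2 (add ¬p3, p3):
                × closes — contains both p3 and ¬p3.
  branch 2 (add (¬p2 → p2)):
    (¬p1 ∨ p1): β-rule — branch into ¬p1  //  p1.
      branch 2.1 (add ¬p1):
        ¬(¬p2 ↔ ¬p3): β-rule — branch into ¬p2, ¬¬p3  //  ¬¬p2, ¬p3.
          branch 2.1.1 (add ¬p2, ¬¬p3):
            × closes — contains both p3 and ¬p3.
          branch 2.1.2 (add ¬¬p2, ¬p3):
            (¬p2 → p2): β-rule — branch into ¬¬p2  //  p2.
              branch 2.1.2.1 (add ¬¬p2):
                ○ open, literals {p1=false, p2=true, p3=false}.
              branch 2.1.2.2 (add p2):
                ○ open, literals {p1=false, p2=true, p3=false}.
      branch 2.2 (add p1):
        ¬(¬p2 ↔ ¬p3): β-rule — branch into ¬p2, ¬¬p3  //  ¬¬p2, ¬p3.
          branch 2.2.1 (add ¬p2, ¬¬p3):
            × closes — contains both p3 and ¬p3.
          branch 2.2.2 (add ¬¬p2, ¬p3):
            (¬p2 → p2): β-rule — branch into ¬¬p2  //  p2.
              branch 2.2.2.1 (add ¬¬p2):
                ○ open, literals {p1=true, p2=true, p3=false}.
              branch 2.2.2.2 (add p2):
                ○ open, literals {p1=true, p2=true, p3=false}.
8 branches closed, 4 open.
Each open branch fixes some atoms; the unmentioned ones are free. Counting distinct full assignments: branch {p1=false, p2=true, p3=false} (none free) contributes 1 new; branch {p1=false, p2=true, p3=false} (none free) contributes 0 new; branch {p1=true, p2=true, p3=false} (none free) contributes 1 new; branch {p1=true, p2=true, p3=false} (none free) contributes 0 new. Total: 2.

2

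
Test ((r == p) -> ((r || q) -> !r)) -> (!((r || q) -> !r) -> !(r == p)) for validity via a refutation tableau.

Valid

Assume the negation and expand:
Initial set: {!(((r == p) -> ((r || q) -> !r)) -> (!((r || q) -> !r) -> !(r == p)))}.
!(((r == p) -> ((r || q) -> !r)) -> (!((r || q) -> !r) -> !(r == p))): α-rule — add ((r == p) -> ((r || q) -> !r)), !(!((r || q) -> !r) -> !(r == p)).
!(!((r || q) -> !r) -> !(r == p)): α-rule — add !((r || q) -> !r), !!(r == p).
!((r || q) -> !r): α-rule — add (r || q), !!r.
((r == p) -> ((r || q) -> !r)): β-rule — branch into !(r == p)  //  ((r || q) -> !r).
  branch 1 (add !(r == p)):
    !!(r == p): β-rule — branch into r, p  //  !r, !p.
      branch 1.1 (add r, p):
        (r || q): β-rule — branch into r  //  q.
          branch 1.1.1 (add r):
            !(r == p): β-rule — branch into r, !p  //  !r, p.
              branch 1.1.1.1 (add r, !p):
                × closes — contains both p and !p.
              branch 1.1.1.2 (add !r, p):
                × closes — contains both r and !r.
          branch 1.1.2 (add q):
            !(r == p): β-rule — branch into r, !p  //  !r, p.
              branch 1.1.2.1 (add r, !p):
                × closes — contains both p and !p.
              branch 1.1.2.2 (add !r, p):
                × closes — contains both r and !r.
      branch 1.2 (add !r, !p):
        × closes — contains both r and !r.
  branch 2 (add ((r || q) -> !r)):
    !!(r == p): β-rule — branch into r, p  //  !r, !p.
      branch 2.1 (add r, p):
        (r || q): β-rule — branch into r  //  q.
          branch 2.1.1 (add r):
            ((r || q) -> !r): β-rule — branch into !(r || q)  //  !r.
              branch 2.1.1.1 (add !(r || q)):
                !(r || q): α-rule — add !r, !q.
                × closes — contains both r and !r.
              branch 2.1.1.2 (add !r):
                × closes — contains both r and !r.
          branch 2.1.2 (add q):
            ((r || q) -> !r): β-rule — branch into !(r || q)  //  !r.
              branch 2.1.2.1 (add !(r || q)):
                !(r || q): α-rule — add !r, !q.
                × closes — contains both r and !r.
              branch 2.1.2.2 (add !r):
                × closes — contains both r and !r.
      branch 2.2 (add !r, !p):
        × closes — contains both r and !r.
All 10 branches close.
Every branch closed, so the negation is unsatisfiable and the formula is valid.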